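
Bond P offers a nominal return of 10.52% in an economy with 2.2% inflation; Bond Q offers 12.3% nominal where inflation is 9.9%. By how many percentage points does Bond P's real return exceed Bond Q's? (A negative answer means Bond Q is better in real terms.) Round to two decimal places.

Bond P real return: 1.1052/1.022 − 1 = 8.141%.
Bond Q real return: 1.123/1.099 − 1 = 2.184%.
Difference: 8.141 − 2.184 = 5.957 pp.

5.96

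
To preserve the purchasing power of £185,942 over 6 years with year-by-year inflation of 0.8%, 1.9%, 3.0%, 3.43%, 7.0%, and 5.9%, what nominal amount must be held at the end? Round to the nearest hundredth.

£230,555.61

Cumulative price-level factor: 1.008 × 1.019 × 1.030 × 1.0343 × 1.070 × 1.059 ≈ 1.2399329563.
Multiplying £185,942 by the price-level factor gives the future nominal sum.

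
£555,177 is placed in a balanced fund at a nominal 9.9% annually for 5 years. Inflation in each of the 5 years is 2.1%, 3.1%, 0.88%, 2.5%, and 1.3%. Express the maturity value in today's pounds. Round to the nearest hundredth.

Nominal value at maturity: £555,177 × (1 + 9.9%)^5 ≈ £890,061.32.
Price-level factor over 5 years: 1.021 × 1.031 × 1.0088 × 1.025 × 1.013 ≈ 1.1026121955.
The maturity value deflated by that factor is the answer in today's purchasing power.

£807,229.71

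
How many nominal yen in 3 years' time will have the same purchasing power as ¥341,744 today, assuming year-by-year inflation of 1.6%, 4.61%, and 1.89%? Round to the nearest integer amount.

¥370,083

Cumulative price-level factor: 1.016 × 1.0461 × 1.0189 ≈ 1.0829252306.
The nominal amount required is ¥341,744 scaled up by that factor.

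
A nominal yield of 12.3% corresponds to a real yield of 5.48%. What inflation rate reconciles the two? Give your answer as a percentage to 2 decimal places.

From (1+r_nom) = (1+r_real)(1+π), we get 1+π = (1 + 12.3%)/(1 + 5.48%) = 1.123/1.0548 ≈ 1.06466.
So π ≈ 6.4657%.

6.47%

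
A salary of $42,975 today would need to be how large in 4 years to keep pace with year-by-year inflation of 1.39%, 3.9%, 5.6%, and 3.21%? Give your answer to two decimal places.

Cumulative price-level factor: 1.0139 × 1.039 × 1.056 × 1.0321 ≈ 1.1481440165.
The nominal amount required is $42,975 scaled up by that factor.

$49,341.49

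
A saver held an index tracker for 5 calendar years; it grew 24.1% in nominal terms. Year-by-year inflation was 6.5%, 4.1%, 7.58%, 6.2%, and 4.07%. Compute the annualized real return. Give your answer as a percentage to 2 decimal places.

-1.20%

Cumulative inflation factor: 1.065 × 1.041 × 1.0758 × 1.062 × 1.0407 ≈ 1.31820.
Nominal growth factor: 1.24100. Real growth factor = 1.24100 / 1.31820 ≈ 0.94143.
Annualized: 0.94143^(1/5) − 1 ≈ -0.01200.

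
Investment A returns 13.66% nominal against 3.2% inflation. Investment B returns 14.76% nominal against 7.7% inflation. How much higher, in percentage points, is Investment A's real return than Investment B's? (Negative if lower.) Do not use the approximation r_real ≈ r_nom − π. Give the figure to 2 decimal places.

Investment A real return: 1.1366/1.032 − 1 = 10.136%.
Investment B real return: 1.1476/1.077 − 1 = 6.555%.
Difference: 10.136 − 6.555 = 3.581 pp.

3.58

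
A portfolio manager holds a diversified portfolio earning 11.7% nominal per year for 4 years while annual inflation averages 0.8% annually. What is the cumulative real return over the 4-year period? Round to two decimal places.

The annual real rate is (1+11.7%)/(1+0.8%) − 1 = 10.8135%.
Compounded over 4 years: (1 + 0.108135)^4 − 1 ≈ 0.50789.

50.79%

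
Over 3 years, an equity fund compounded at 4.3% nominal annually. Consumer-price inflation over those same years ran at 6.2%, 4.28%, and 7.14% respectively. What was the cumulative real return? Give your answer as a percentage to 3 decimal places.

Cumulative inflation factor: 1.062 × 1.0428 × 1.0714 ≈ 1.18653.
Nominal growth factor: 1.13463. Real growth factor = 1.13463 / 1.18653 ≈ 0.95626.
Total real return ≈ -4.3741%.

-4.374%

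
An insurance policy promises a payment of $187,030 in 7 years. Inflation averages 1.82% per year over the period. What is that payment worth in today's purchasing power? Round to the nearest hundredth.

Price-level factor over 7 years: (1 + 1.82%)^7 ≈ 1.1345709223.
Purchasing power today: $187,030 divided by that factor.

$164,846.46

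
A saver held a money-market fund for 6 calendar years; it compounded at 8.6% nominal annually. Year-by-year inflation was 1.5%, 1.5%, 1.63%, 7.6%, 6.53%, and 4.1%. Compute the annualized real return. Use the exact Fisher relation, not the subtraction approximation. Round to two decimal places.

4.64%

Cumulative inflation factor: 1.015 × 1.015 × 1.0163 × 1.076 × 1.0653 × 1.041 ≈ 1.24936.
Nominal growth factor: 1.64051. Real growth factor = 1.64051 / 1.24936 ≈ 1.31308.
Annualized: 1.31308^(1/6) − 1 ≈ 0.04644.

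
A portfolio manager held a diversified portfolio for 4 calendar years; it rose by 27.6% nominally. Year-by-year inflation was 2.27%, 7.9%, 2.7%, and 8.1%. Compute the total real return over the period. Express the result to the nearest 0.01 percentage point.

4.16%

Cumulative inflation factor: 1.0227 × 1.079 × 1.027 × 1.081 ≈ 1.22508.
Nominal growth factor: 1.27600. Real growth factor = 1.27600 / 1.22508 ≈ 1.04156.
Total real return ≈ 4.1561%.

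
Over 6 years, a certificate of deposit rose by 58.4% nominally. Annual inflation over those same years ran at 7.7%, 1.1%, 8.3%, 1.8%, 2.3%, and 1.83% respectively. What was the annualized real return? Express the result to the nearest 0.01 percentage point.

4.02%

Cumulative inflation factor: 1.077 × 1.011 × 1.083 × 1.018 × 1.023 × 1.0183 ≈ 1.25053.
Nominal growth factor: 1.58400. Real growth factor = 1.58400 / 1.25053 ≈ 1.26666.
Annualized: 1.26666^(1/6) − 1 ≈ 0.04018.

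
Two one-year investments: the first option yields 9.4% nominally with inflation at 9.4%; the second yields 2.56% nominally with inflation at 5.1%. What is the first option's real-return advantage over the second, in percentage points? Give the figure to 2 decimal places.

2.42

The first option real return: 1.094/1.094 − 1 = 0.000%.
The second real return: 1.0256/1.051 − 1 = -2.417%.
Difference: 0.000 − (-2.417) = 2.417 pp.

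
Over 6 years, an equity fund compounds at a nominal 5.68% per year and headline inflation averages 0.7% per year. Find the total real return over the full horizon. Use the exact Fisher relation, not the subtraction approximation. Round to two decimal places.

The annual real rate is (1+5.68%)/(1+0.7%) − 1 = 4.9454%.
Compounded over 6 years: (1 + 0.049454)^6 − 1 ≈ 0.33592.

33.59%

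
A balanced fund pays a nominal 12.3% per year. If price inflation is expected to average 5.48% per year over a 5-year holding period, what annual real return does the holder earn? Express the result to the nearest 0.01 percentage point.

With constant rates the annual real return is the same each year: (1+12.3%)/(1+5.48%) − 1 = 0.06466.

6.47%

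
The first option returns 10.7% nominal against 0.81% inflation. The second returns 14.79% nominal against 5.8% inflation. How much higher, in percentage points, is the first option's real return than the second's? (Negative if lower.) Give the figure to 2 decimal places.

The first option real return: 1.107/1.0081 − 1 = 9.811%.
The second real return: 1.1479/1.058 − 1 = 8.497%.
Difference: 9.811 − 8.497 = 1.314 pp.

1.31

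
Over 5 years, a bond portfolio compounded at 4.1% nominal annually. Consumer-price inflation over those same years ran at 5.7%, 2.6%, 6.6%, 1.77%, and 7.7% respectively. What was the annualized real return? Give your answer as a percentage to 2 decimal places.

-0.71%

Cumulative inflation factor: 1.057 × 1.026 × 1.066 × 1.0177 × 1.077 ≈ 1.26711.
Nominal growth factor: 1.22251. Real growth factor = 1.22251 / 1.26711 ≈ 0.96480.
Annualized: 0.96480^(1/5) − 1 ≈ -0.00714.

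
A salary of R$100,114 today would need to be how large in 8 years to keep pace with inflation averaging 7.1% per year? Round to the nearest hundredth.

R$173,304.80

Cumulative price-level factor: (1+7.1%)^8 ≈ 1.7310745307.
Multiplying R$100,114 by the price-level factor gives the future nominal sum.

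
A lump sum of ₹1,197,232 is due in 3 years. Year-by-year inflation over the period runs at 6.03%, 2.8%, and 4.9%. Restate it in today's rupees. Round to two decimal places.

₹1,047,082.62

Price-level factor over 3 years: 1.0603 × 1.028 × 1.049 = 1.1433978316.
Purchasing power today: ₹1,197,232 divided by that factor.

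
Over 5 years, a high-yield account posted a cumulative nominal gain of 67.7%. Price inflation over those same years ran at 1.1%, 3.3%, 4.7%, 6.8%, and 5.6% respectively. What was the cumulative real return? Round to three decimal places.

35.988%

Cumulative inflation factor: 1.011 × 1.033 × 1.047 × 1.068 × 1.056 ≈ 1.23320.
Nominal growth factor: 1.67700. Real growth factor = 1.67700 / 1.23320 ≈ 1.35988.
Total real return ≈ 35.9877%.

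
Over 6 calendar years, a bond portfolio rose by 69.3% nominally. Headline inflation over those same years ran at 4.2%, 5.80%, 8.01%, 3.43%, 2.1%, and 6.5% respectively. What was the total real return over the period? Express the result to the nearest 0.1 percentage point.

26.4%

Cumulative inflation factor: 1.042 × 1.0580 × 1.0801 × 1.0343 × 1.021 × 1.065 ≈ 1.33918.
Nominal growth factor: 1.69300. Real growth factor = 1.69300 / 1.33918 ≈ 1.26421.
Total real return ≈ 26.4206%.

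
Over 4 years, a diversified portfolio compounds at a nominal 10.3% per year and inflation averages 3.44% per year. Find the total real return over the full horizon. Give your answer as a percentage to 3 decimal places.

The annual real rate is (1+10.3%)/(1+3.44%) − 1 = 6.6319%.
Compounded over 4 years: (1 + 0.066319)^4 − 1 ≈ 0.29285.

29.285%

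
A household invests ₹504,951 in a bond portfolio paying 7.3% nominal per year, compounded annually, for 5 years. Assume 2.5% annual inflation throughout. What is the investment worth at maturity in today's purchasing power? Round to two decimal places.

Nominal value at maturity: ₹504,951 × (1 + 7.3%)^5 ≈ ₹718,204.04.
Price-level factor over 5 years: (1 + 2.5%)^5 ≈ 1.1314082129.
Dividing the nominal maturity value by the price-level factor gives the value in today's money.

₹634,787.72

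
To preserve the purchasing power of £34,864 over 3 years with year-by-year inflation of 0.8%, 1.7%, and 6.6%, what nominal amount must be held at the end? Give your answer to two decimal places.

£38,099.20

Cumulative price-level factor: 1.008 × 1.017 × 1.066 = 1.092794976.
The nominal amount required is £34,864 scaled up by that factor.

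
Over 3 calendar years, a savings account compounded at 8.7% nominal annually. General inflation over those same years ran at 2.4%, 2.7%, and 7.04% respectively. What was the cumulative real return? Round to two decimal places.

Cumulative inflation factor: 1.024 × 1.027 × 1.0704 ≈ 1.12568.
Nominal growth factor: 1.28437. Real growth factor = 1.28437 / 1.12568 ≈ 1.14096.
Total real return ≈ 14.0964%.

14.10%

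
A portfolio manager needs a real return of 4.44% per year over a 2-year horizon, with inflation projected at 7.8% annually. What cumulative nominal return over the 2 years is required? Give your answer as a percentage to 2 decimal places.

26.76%

Required annual nominal rate: (1+4.44%)(1+7.8%) − 1 = 12.58632%.
Cumulative over 2 years: (1 + 0.1258632)^2 − 1 ≈ 0.26757.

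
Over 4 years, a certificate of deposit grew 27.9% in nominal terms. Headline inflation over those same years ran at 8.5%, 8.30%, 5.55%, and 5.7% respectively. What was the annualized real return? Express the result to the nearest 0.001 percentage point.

-0.615%

Cumulative inflation factor: 1.085 × 1.0830 × 1.0555 × 1.057 ≈ 1.31097.
Nominal growth factor: 1.27900. Real growth factor = 1.27900 / 1.31097 ≈ 0.97562.
Annualized: 0.97562^(1/4) − 1 ≈ -0.00615.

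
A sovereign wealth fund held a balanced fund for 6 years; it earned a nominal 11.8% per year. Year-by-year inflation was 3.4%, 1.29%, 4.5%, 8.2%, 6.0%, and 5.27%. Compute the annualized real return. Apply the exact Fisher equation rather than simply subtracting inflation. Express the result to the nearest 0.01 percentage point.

6.73%

Cumulative inflation factor: 1.034 × 1.0129 × 1.045 × 1.082 × 1.060 × 1.0527 ≈ 1.32142.
Nominal growth factor: 1.95277. Real growth factor = 1.95277 / 1.32142 ≈ 1.47778.
Annualized: 1.47778^(1/6) − 1 ≈ 0.06726.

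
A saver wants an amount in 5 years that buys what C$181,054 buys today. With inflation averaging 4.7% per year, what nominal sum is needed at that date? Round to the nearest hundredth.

Cumulative price-level factor: (1+4.7%)^5 ≈ 1.2581528578.
Multiplying C$181,054 by the price-level factor gives the future nominal sum.

C$227,793.61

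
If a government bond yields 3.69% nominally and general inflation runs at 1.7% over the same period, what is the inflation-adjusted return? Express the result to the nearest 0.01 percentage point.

Real return via the Fisher equation: (1 + 3.69%)/(1 + 1.7%) − 1 = 1.0369/1.017 − 1 ≈ 0.01957.

1.96%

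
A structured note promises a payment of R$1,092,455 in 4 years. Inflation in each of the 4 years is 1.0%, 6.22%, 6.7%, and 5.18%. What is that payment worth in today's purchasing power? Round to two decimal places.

R$907,357.22

Price-level factor over 4 years: 1.010 × 1.0622 × 1.067 × 1.0518 ≈ 1.2039965896.
Purchasing power today: R$1,092,455 divided by that factor.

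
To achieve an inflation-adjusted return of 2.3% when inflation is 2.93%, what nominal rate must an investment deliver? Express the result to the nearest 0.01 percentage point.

5.30%

By the Fisher equation, 1 + r_nom = (1 + 2.3%)(1 + 2.93%) = 1.023 × 1.0293 = 1.0529739.
So r_nom = 5.29739%.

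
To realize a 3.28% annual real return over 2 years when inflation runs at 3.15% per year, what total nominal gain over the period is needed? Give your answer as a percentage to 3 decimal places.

13.493%

Required annual nominal rate: (1+3.28%)(1+3.15%) − 1 = 6.53332%.
Cumulative over 2 years: (1 + 0.0653332)^2 − 1 ≈ 0.13493.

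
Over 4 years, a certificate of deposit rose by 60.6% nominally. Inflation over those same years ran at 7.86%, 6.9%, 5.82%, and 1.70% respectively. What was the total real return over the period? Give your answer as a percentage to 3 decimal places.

29.425%

Cumulative inflation factor: 1.0786 × 1.069 × 1.0582 × 1.0170 ≈ 1.24087.
Nominal growth factor: 1.60600. Real growth factor = 1.60600 / 1.24087 ≈ 1.29425.
Total real return ≈ 29.4252%.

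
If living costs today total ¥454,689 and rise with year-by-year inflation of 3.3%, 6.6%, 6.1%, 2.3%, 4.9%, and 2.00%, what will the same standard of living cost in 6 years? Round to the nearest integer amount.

¥581,485

Cumulative price-level factor: 1.033 × 1.066 × 1.061 × 1.023 × 1.049 × 1.0200 ≈ 1.2788635336.
Multiplying ¥454,689 by the price-level factor gives the future nominal sum.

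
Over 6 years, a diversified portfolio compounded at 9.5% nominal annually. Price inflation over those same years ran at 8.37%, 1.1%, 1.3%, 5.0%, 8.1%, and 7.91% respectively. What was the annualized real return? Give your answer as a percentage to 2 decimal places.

4.04%

Cumulative inflation factor: 1.0837 × 1.011 × 1.013 × 1.050 × 1.081 × 1.0791 ≈ 1.35940.
Nominal growth factor: 1.72379. Real growth factor = 1.72379 / 1.35940 ≈ 1.26806.
Annualized: 1.26806^(1/6) − 1 ≈ 0.04037.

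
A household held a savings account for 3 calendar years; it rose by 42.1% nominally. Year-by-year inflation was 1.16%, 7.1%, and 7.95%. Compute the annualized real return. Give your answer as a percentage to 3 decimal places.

Cumulative inflation factor: 1.0116 × 1.071 × 1.0795 ≈ 1.16956.
Nominal growth factor: 1.42100. Real growth factor = 1.42100 / 1.16956 ≈ 1.21499.
Annualized: 1.21499^(1/3) − 1 ≈ 0.06707.

6.707%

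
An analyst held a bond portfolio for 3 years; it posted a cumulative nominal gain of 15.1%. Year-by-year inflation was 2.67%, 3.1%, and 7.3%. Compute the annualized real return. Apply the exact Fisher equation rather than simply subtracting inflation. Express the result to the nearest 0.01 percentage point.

Cumulative inflation factor: 1.0267 × 1.031 × 1.073 ≈ 1.13580.
Nominal growth factor: 1.15100. Real growth factor = 1.15100 / 1.13580 ≈ 1.01338.
Annualized: 1.01338^(1/3) − 1 ≈ 0.00444.

0.44%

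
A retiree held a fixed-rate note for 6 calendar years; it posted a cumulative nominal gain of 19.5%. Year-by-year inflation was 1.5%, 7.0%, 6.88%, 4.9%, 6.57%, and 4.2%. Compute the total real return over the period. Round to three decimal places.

Cumulative inflation factor: 1.015 × 1.070 × 1.0688 × 1.049 × 1.0657 × 1.042 ≈ 1.35215.
Nominal growth factor: 1.19500. Real growth factor = 1.19500 / 1.35215 ≈ 0.88378.
Total real return ≈ -11.6221%.

-11.622%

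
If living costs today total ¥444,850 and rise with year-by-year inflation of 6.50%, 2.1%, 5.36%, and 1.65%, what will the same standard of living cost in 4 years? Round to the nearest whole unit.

¥518,050

Cumulative price-level factor: 1.0650 × 1.021 × 1.0536 × 1.0165 ≈ 1.1645509521.
Multiplying ¥444,850 by the price-level factor gives the future nominal sum.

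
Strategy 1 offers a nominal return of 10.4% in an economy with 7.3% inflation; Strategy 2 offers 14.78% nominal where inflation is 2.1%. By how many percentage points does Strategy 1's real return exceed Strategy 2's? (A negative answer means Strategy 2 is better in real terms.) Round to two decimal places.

-9.53

Strategy 1 real return: 1.104/1.073 − 1 = 2.889%.
Strategy 2 real return: 1.1478/1.021 − 1 = 12.419%.
Difference: 2.889 − 12.419 = -9.530 pp.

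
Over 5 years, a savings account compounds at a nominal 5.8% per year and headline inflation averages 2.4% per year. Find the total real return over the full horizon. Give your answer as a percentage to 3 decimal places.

17.741%

The annual real rate is (1+5.8%)/(1+2.4%) − 1 = 3.3203%.
Compounded over 5 years: (1 + 0.033203)^5 − 1 ≈ 0.17741.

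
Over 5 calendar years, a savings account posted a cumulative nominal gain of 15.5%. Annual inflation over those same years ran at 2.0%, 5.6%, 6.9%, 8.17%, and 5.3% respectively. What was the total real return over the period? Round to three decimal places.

Cumulative inflation factor: 1.020 × 1.056 × 1.069 × 1.0817 × 1.053 ≈ 1.31153.
Nominal growth factor: 1.15500. Real growth factor = 1.15500 / 1.31153 ≈ 0.88065.
Total real return ≈ -11.9347%.

-11.935%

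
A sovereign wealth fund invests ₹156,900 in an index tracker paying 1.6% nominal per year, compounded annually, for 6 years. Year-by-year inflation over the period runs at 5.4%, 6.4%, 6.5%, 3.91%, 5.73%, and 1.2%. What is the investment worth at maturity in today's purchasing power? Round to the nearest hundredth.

Nominal value at maturity: ₹156,900 × (1 + 1.6%)^6 ≈ ₹172,577.90.
Price-level factor over 6 years: 1.054 × 1.064 × 1.065 × 1.0391 × 1.0573 × 1.012 ≈ 1.3279078435.
Dividing the nominal maturity value by the price-level factor gives the value in today's money.

₹129,962.26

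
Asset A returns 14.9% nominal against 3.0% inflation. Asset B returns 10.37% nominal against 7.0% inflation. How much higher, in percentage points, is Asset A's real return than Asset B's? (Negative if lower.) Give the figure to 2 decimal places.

8.40

Asset A real return: 1.149/1.030 − 1 = 11.553%.
Asset B real return: 1.1037/1.070 − 1 = 3.150%.
Difference: 11.553 − 3.150 = 8.403 pp.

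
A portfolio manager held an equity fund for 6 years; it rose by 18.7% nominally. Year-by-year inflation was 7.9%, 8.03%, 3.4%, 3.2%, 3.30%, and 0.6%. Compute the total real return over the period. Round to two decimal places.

Cumulative inflation factor: 1.079 × 1.0803 × 1.034 × 1.032 × 1.0330 × 1.006 ≈ 1.29260.
Nominal growth factor: 1.18700. Real growth factor = 1.18700 / 1.29260 ≈ 0.91830.
Total real return ≈ -8.1696%.

-8.17%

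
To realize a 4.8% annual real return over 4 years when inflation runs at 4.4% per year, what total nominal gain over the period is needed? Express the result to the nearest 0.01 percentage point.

Required annual nominal rate: (1+4.8%)(1+4.4%) − 1 = 9.4112%.
Cumulative over 4 years: (1 + 0.094112)^4 − 1 ≈ 0.43300.

43.30%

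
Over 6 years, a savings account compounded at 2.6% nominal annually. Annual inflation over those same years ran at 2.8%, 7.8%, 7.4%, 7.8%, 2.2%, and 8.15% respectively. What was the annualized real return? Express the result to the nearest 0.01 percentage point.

-3.20%

Cumulative inflation factor: 1.028 × 1.078 × 1.074 × 1.078 × 1.022 × 1.0815 ≈ 1.41812.
Nominal growth factor: 1.16650. Real growth factor = 1.16650 / 1.41812 ≈ 0.82257.
Annualized: 0.82257^(1/6) − 1 ≈ -0.03203.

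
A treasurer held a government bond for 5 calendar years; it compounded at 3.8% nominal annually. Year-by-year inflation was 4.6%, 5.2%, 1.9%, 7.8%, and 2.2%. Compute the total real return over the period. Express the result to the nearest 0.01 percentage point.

-2.46%

Cumulative inflation factor: 1.046 × 1.052 × 1.019 × 1.078 × 1.022 ≈ 1.23535.
Nominal growth factor: 1.20500. Real growth factor = 1.20500 / 1.23535 ≈ 0.97543.
Total real return ≈ -2.4571%.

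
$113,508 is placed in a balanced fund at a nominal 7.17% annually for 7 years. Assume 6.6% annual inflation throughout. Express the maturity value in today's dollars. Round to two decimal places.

$117,825.33

Nominal value at maturity: $113,508 × (1 + 7.17%)^7 ≈ $184,305.84.
Price-level factor over 7 years: (1 + 6.6%)^7 ≈ 1.5642293588.
The maturity value deflated by that factor is the answer in today's purchasing power.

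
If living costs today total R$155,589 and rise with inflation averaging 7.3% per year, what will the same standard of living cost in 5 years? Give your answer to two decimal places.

R$221,298.01

Cumulative price-level factor: (1+7.3%)^5 ≈ 1.4223242343.
Multiplying R$155,589 by the price-level factor gives the future nominal sum.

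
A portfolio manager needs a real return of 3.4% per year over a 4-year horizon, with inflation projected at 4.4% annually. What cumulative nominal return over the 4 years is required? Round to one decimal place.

Required annual nominal rate: (1+3.4%)(1+4.4%) − 1 = 7.9496%.
Cumulative over 4 years: (1 + 0.079496)^4 − 1 ≈ 0.35795.

35.8%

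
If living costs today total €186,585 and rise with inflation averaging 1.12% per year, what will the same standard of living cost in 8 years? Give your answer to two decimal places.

Cumulative price-level factor: (1+1.12%)^8 ≈ 1.0931921074.
The nominal amount required is €186,585 scaled up by that factor.

€203,973.25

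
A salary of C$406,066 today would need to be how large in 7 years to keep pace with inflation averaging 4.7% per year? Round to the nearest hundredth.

C$560,045.61

Cumulative price-level factor: (1+4.7%)^7 ≈ 1.3791984860.
The nominal amount required is C$406,066 scaled up by that factor.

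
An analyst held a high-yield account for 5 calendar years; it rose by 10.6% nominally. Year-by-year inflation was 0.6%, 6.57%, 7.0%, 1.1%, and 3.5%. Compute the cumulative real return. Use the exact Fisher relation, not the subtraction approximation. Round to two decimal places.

Cumulative inflation factor: 1.006 × 1.0657 × 1.070 × 1.011 × 1.035 ≈ 1.20035.
Nominal growth factor: 1.10600. Real growth factor = 1.10600 / 1.20035 ≈ 0.92140.
Total real return ≈ -7.8603%.

-7.86%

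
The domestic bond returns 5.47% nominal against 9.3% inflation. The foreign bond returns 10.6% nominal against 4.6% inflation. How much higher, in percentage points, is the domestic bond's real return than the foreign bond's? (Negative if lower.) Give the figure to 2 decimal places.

The domestic bond real return: 1.0547/1.093 − 1 = -3.504%.
The foreign bond real return: 1.106/1.046 − 1 = 5.736%.
Difference: -3.504 − 5.736 = -9.240 pp.

-9.24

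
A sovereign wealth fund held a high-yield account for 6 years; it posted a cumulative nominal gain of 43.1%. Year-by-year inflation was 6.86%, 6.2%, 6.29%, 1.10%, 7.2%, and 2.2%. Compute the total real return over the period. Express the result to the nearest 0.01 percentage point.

Cumulative inflation factor: 1.0686 × 1.062 × 1.0629 × 1.0110 × 1.072 × 1.022 ≈ 1.33607.
Nominal growth factor: 1.43100. Real growth factor = 1.43100 / 1.33607 ≈ 1.07105.
Total real return ≈ 7.1052%.

7.11%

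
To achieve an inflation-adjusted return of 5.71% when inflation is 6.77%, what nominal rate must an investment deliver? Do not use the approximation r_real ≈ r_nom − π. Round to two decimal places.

12.87%

By the Fisher equation, 1 + r_nom = (1 + 5.71%)(1 + 6.77%) = 1.0571 × 1.0677 = 1.12866567.
So r_nom = 12.866567%.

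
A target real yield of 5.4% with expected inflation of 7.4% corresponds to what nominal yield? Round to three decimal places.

13.200%

By the Fisher equation, 1 + r_nom = (1 + 5.4%)(1 + 7.4%) = 1.054 × 1.074 = 1.131996.
So r_nom = 13.1996%.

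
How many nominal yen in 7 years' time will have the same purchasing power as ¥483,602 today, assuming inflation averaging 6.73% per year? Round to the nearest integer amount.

Cumulative price-level factor: (1+6.73%)^7 ≈ 1.5776314887.
The nominal amount required is ¥483,602 scaled up by that factor.

¥762,946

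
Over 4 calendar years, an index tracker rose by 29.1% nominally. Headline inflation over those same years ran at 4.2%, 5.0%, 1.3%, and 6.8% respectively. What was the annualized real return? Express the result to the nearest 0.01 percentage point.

Cumulative inflation factor: 1.042 × 1.050 × 1.013 × 1.068 ≈ 1.18369.
Nominal growth factor: 1.29100. Real growth factor = 1.29100 / 1.18369 ≈ 1.09066.
Annualized: 1.09066^(1/4) − 1 ≈ 0.02193.

2.19%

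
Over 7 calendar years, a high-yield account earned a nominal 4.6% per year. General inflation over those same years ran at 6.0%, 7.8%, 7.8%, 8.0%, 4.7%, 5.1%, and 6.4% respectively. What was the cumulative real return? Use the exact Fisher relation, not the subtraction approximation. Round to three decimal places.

Cumulative inflation factor: 1.060 × 1.078 × 1.078 × 1.080 × 1.047 × 1.051 × 1.064 ≈ 1.55761.
Nominal growth factor: 1.37000. Real growth factor = 1.37000 / 1.55761 ≈ 0.87956.
Total real return ≈ -12.0444%.

-12.044%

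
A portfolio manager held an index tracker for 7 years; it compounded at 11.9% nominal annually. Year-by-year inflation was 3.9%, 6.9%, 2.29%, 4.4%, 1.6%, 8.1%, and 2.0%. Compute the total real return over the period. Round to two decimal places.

Cumulative inflation factor: 1.039 × 1.069 × 1.0229 × 1.044 × 1.016 × 1.081 × 1.020 ≈ 1.32876.
Nominal growth factor: 2.19690. Real growth factor = 2.19690 / 1.32876 ≈ 1.65335.
Total real return ≈ 65.3347%.

65.33%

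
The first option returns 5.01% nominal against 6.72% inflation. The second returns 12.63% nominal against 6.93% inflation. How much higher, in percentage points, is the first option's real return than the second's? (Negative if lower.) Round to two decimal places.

The first option real return: 1.0501/1.0672 − 1 = -1.602%.
The second real return: 1.1263/1.0693 − 1 = 5.331%.
Difference: -1.602 − 5.331 = -6.933 pp.

-6.93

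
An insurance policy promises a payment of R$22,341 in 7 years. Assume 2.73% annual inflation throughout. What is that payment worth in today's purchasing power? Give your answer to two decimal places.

Price-level factor over 7 years: (1 + 2.73%)^7 ≈ 1.2074829769.
Purchasing power today: R$22,341 divided by that factor.

R$18,502.12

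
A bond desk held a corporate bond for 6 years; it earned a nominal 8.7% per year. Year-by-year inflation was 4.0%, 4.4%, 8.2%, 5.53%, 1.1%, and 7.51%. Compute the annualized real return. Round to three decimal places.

Cumulative inflation factor: 1.040 × 1.044 × 1.082 × 1.0553 × 1.011 × 1.0751 ≈ 1.34753.
Nominal growth factor: 1.64959. Real growth factor = 1.64959 / 1.34753 ≈ 1.22417.
Annualized: 1.22417^(1/6) − 1 ≈ 0.03428.

3.428%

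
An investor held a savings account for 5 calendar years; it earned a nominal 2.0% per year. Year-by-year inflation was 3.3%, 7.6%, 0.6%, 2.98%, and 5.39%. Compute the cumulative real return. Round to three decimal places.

-9.022%

Cumulative inflation factor: 1.033 × 1.076 × 1.006 × 1.0298 × 1.0539 ≈ 1.21356.
Nominal growth factor: 1.10408. Real growth factor = 1.10408 / 1.21356 ≈ 0.90978.
Total real return ≈ -9.0217%.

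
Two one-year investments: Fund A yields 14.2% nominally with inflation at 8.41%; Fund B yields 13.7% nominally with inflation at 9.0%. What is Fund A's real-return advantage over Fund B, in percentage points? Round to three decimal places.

1.029

Fund A real return: 1.142/1.0841 − 1 = 5.3408%.
Fund B real return: 1.137/1.090 − 1 = 4.3119%.
Difference: 5.3408 − 4.3119 = 1.0289 pp.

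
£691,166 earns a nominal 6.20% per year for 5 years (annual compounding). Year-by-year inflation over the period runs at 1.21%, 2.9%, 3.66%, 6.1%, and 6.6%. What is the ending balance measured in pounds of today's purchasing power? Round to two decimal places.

Nominal value at maturity: £691,166 × (1 + 6.20%)^5 ≈ £933,694.82.
Price-level factor over 5 years: 1.0121 × 1.029 × 1.0366 × 1.061 × 1.066 ≈ 1.2210194801.
The maturity value deflated by that factor is the answer in today's purchasing power.

£764,684.62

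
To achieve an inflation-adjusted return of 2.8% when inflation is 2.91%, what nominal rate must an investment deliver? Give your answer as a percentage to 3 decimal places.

By the Fisher equation, 1 + r_nom = (1 + 2.8%)(1 + 2.91%) = 1.028 × 1.0291 = 1.0579148.
So r_nom = 5.79148%.

5.791%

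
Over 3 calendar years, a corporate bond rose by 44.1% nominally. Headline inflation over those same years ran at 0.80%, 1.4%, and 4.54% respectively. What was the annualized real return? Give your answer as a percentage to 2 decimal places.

Cumulative inflation factor: 1.0080 × 1.014 × 1.0454 ≈ 1.06852.
Nominal growth factor: 1.44100. Real growth factor = 1.44100 / 1.06852 ≈ 1.34860.
Annualized: 1.34860^(1/3) − 1 ≈ 0.10483.

10.48%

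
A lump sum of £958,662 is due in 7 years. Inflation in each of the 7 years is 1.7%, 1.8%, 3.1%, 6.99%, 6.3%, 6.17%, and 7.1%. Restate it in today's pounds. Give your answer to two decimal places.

Price-level factor over 7 years: 1.017 × 1.018 × 1.031 × 1.0699 × 1.063 × 1.0617 × 1.071 ≈ 1.3803688061.
Purchasing power today: £958,662 divided by that factor.

£694,497.00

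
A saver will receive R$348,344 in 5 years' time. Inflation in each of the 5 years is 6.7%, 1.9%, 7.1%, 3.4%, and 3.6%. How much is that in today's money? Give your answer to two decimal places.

R$279,254.36

Price-level factor over 5 years: 1.067 × 1.019 × 1.071 × 1.034 × 1.036 ≈ 1.2474075503.
Purchasing power today: R$348,344 divided by that factor.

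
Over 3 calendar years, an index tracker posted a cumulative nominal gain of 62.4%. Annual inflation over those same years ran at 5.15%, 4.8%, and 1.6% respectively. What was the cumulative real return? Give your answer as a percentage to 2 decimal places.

Cumulative inflation factor: 1.0515 × 1.048 × 1.016 ≈ 1.11960.
Nominal growth factor: 1.62400. Real growth factor = 1.62400 / 1.11960 ≈ 1.45051.
Total real return ≈ 45.0513%.

45.05%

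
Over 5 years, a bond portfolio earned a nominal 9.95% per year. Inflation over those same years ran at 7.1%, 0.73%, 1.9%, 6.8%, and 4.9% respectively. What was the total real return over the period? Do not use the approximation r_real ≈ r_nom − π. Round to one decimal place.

30.5%

Cumulative inflation factor: 1.071 × 1.0073 × 1.019 × 1.068 × 1.049 ≈ 1.23160.
Nominal growth factor: 1.60685. Real growth factor = 1.60685 / 1.23160 ≈ 1.30469.
Total real return ≈ 30.4689%.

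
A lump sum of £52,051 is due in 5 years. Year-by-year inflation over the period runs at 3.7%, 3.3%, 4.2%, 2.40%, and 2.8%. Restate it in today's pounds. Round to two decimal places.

Price-level factor over 5 years: 1.037 × 1.033 × 1.042 × 1.0240 × 1.028 ≈ 1.1750054153.
Purchasing power today: £52,051 divided by that factor.

£44,298.52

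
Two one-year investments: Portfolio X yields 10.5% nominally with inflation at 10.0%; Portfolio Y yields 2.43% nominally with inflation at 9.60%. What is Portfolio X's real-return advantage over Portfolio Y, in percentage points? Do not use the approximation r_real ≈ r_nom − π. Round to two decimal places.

Portfolio X real return: 1.105/1.100 − 1 = 0.455%.
Portfolio Y real return: 1.0243/1.0960 − 1 = -6.542%.
Difference: 0.455 − (-6.542) = 6.997 pp.

7.00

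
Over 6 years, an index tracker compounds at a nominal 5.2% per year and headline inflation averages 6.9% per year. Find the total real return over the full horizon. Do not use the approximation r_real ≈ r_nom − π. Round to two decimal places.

The annual real rate is (1+5.2%)/(1+6.9%) − 1 = -1.5903%.
Compounded over 6 years: (1 + -0.015903)^6 − 1 ≈ -0.09170.

-9.17%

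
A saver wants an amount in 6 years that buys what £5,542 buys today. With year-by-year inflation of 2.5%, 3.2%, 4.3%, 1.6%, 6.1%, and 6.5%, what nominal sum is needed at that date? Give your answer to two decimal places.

£7,019.61

Cumulative price-level factor: 1.025 × 1.032 × 1.043 × 1.016 × 1.061 × 1.065 ≈ 1.2666206692.
Multiplying £5,542 by the price-level factor gives the future nominal sum.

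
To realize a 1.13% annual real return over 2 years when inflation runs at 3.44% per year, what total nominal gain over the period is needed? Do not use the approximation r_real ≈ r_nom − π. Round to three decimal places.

9.430%

Required annual nominal rate: (1+1.13%)(1+3.44%) − 1 = 4.608872%.
Cumulative over 2 years: (1 + 0.04608872)^2 − 1 ≈ 0.09430.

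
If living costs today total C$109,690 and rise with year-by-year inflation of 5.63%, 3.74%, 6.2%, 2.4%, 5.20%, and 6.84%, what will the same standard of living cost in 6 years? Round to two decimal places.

C$146,917.88

Cumulative price-level factor: 1.0563 × 1.0374 × 1.062 × 1.024 × 1.0520 × 1.0684 ≈ 1.3393917390.
Multiplying C$109,690 by the price-level factor gives the future nominal sum.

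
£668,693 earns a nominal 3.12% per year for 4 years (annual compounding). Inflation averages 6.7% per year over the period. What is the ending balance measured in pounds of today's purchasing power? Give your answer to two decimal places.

Nominal value at maturity: £668,693 × (1 + 3.12%)^4 ≈ £756,133.35.
Price-level factor over 4 years: (1 + 6.7%)^4 ≈ 1.2961572031.
The maturity value deflated by that factor is the answer in today's purchasing power.

£583,365.47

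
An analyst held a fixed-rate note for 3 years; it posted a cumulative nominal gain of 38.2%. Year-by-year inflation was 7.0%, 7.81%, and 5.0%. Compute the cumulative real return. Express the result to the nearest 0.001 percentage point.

Cumulative inflation factor: 1.070 × 1.0781 × 1.050 ≈ 1.21125.
Nominal growth factor: 1.38200. Real growth factor = 1.38200 / 1.21125 ≈ 1.14097.
Total real return ≈ 14.0974%.

14.097%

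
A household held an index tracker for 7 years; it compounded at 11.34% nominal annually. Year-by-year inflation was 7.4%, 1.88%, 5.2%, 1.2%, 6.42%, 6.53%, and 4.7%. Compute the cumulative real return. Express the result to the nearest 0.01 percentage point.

53.40%

Cumulative inflation factor: 1.074 × 1.0188 × 1.052 × 1.012 × 1.0642 × 1.0653 × 1.047 ≈ 1.38271.
Nominal growth factor: 2.12109. Real growth factor = 2.12109 / 1.38271 ≈ 1.53401.
Total real return ≈ 53.4006%.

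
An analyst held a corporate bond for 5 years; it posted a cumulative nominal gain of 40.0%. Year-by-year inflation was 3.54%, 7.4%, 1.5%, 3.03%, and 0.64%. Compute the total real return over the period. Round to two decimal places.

Cumulative inflation factor: 1.0354 × 1.074 × 1.015 × 1.0303 × 1.0064 ≈ 1.17034.
Nominal growth factor: 1.40000. Real growth factor = 1.40000 / 1.17034 ≈ 1.19623.
Total real return ≈ 19.6231%.

19.62%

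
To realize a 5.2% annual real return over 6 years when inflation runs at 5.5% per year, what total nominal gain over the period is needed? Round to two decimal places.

86.90%

Required annual nominal rate: (1+5.2%)(1+5.5%) − 1 = 10.986%.
Cumulative over 6 years: (1 + 0.10986)^6 − 1 ≈ 0.86900.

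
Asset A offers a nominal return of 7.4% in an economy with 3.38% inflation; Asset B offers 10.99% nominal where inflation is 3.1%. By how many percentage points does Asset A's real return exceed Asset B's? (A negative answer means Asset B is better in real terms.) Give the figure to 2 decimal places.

Asset A real return: 1.074/1.0338 − 1 = 3.889%.
Asset B real return: 1.1099/1.031 − 1 = 7.653%.
Difference: 3.889 − 7.653 = -3.764 pp.

-3.76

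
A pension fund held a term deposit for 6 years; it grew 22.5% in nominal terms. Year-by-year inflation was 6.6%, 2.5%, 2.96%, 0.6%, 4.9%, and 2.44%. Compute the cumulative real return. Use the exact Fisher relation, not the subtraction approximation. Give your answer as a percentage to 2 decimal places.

0.73%

Cumulative inflation factor: 1.066 × 1.025 × 1.0296 × 1.006 × 1.049 × 1.0244 ≈ 1.21617.
Nominal growth factor: 1.22500. Real growth factor = 1.22500 / 1.21617 ≈ 1.00726.
Total real return ≈ 0.7264%.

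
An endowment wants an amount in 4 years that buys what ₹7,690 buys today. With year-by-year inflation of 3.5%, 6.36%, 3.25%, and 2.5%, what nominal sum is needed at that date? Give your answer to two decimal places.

₹8,958.99

Cumulative price-level factor: 1.035 × 1.0636 × 1.0325 × 1.025 ≈ 1.1650179161.
The nominal amount required is ₹7,690 scaled up by that factor.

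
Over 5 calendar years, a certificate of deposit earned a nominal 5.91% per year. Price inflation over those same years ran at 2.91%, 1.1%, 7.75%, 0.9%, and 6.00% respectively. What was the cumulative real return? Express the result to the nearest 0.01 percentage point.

11.14%

Cumulative inflation factor: 1.0291 × 1.011 × 1.0775 × 1.009 × 1.0600 ≈ 1.19901.
Nominal growth factor: 1.33255. Real growth factor = 1.33255 / 1.19901 ≈ 1.11138.
Total real return ≈ 11.1378%.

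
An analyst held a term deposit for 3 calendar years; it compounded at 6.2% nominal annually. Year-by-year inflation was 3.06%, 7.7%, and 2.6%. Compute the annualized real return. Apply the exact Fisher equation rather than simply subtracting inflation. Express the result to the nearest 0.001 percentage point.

Cumulative inflation factor: 1.0306 × 1.077 × 1.026 ≈ 1.13882.
Nominal growth factor: 1.19777. Real growth factor = 1.19777 / 1.13882 ≈ 1.05177.
Annualized: 1.05177^(1/3) − 1 ≈ 0.01697.

1.697%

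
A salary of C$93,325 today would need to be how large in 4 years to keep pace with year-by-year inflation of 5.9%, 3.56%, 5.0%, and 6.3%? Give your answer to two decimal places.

C$114,237.47

Cumulative price-level factor: 1.059 × 1.0356 × 1.050 × 1.063 ≈ 1.2240821515.
The nominal amount required is C$93,325 scaled up by that factor.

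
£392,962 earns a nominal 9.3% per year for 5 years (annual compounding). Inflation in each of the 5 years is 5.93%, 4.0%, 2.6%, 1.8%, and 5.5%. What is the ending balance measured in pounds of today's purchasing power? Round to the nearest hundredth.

£504,953.58

Nominal value at maturity: £392,962 × (1 + 9.3%)^5 ≈ £612,987.14.
Price-level factor over 5 years: 1.0593 × 1.040 × 1.026 × 1.018 × 1.055 ≈ 1.2139475138.
The maturity value deflated by that factor is the answer in today's purchasing power.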